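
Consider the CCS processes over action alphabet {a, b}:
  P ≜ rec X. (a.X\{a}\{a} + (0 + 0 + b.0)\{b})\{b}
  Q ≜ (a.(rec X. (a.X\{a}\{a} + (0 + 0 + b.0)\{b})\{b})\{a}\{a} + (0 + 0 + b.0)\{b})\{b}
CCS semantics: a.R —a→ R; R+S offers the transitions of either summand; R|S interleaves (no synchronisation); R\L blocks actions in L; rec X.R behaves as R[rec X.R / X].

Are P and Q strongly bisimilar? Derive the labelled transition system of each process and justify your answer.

LTS(P): 2 reachable states
  m0 = rec X. (a.X\{a}\{a} + (0 + 0 + b.0)\{b})\{b} | -a-> m1
  m1 = (rec X. (a.X\{a}\{a} + (0 + 0 + b.0)\{b})\{b})\{a}\{a}\{b} | ·
LTS(Q): 2 reachable states
  n0 = (a.(rec X. (a.X\{a}\{a} + (0 + 0 + b.0)\{b})\{b})\{a}\{a} + (0 + 0 + b.0)\{b})\{b} | -a-> n1
  n1 = (rec X. (a.X\{a}\{a} + (0 + 0 + b.0)\{b})\{b})\{a}\{a}\{b} | ·
Coarsest stable partition (strong bisimilarity classes):
  B0 = {m0, n0}
  B1 = {m1, n1}
m0 ∈ B0, n0 ∈ B0 → same block

YES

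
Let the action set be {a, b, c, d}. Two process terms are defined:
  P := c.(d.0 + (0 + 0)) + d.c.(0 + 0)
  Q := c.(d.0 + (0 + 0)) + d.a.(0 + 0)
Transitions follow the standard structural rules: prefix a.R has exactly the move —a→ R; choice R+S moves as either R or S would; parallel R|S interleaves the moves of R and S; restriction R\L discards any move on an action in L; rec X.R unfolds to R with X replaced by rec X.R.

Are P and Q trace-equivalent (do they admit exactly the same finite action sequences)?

traces(P) ≠ traces(Q) — witness ⟨dc⟩

LTS(P): 5 reachable states
  s0 = c.(d.0 + (0 + 0)) + d.c.(0 + 0) :: =c=> s1, =d=> s2
  s1 = d.0 + (0 + 0) :: =d=> s3
  s2 = c.(0 + 0) :: =c=> s4
  s3 = 0 :: ·
  s4 = 0 + 0 :: ·
LTS(Q): 5 reachable states
  t0 = c.(d.0 + (0 + 0)) + d.a.(0 + 0) :: =c=> t1, =d=> t2
  t1 = d.0 + (0 + 0) :: =d=> t3
  t2 = a.(0 + 0) :: =a=> t4
  t3 = 0 :: ·
  t4 = 0 + 0 :: ·
Executing dc from P (initial set {s0}):
  after d @ step 1: {s2}
  after c @ step 2: {s4}
  ✓ P
Executing dc from Q (initial set {t0}):
  after d @ step 1: {t2}
  after c @ step 2: ∅  — Q cannot continue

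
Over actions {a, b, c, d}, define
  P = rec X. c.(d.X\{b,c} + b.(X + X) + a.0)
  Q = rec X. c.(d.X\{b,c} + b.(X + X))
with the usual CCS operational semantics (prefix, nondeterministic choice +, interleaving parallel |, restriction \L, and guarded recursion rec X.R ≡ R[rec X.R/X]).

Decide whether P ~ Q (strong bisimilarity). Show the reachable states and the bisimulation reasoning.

LTS(P): 5 reachable states
  p0 = rec X. c.(d.X\{b,c} + b.(X + X) + a.0) has moves -c-> p1
  p1 = d.(rec X. c.(d.X\{b,c} + b.(X + X) + a.0))\{b,c} + b.((rec X. c.(d.X\{b,c} + b.(X + X) + a.0)) + (rec X. c.(d.X\{b,c} + b.(X + X) + a.0))) + a.0 has moves -a-> p2, -b-> p3, -d-> p4
  p2 = 0 has moves deadlocked
  p3 = (rec X. c.(d.X\{b,c} + b.(X + X) + a.0)) + (rec X. c.(d.X\{b,c} + b.(X + X) + a.0)) has moves -c-> p1
  p4 = (rec X. c.(d.X\{b,c} + b.(X + X) + a.0))\{b,c} has moves deadlocked
LTS(Q): 4 reachable states
  q0 = rec X. c.(d.X\{b,c} + b.(X + X)) has moves -c-> q1
  q1 = d.(rec X. c.(d.X\{b,c} + b.(X + X)))\{b,c} + b.((rec X. c.(d.X\{b,c} + b.(X + X))) + (rec X. c.(d.X\{b,c} + b.(X + X)))) has moves -b-> q2, -d-> q3
  q2 = (rec X. c.(d.X\{b,c} + b.(X + X))) + (rec X. c.(d.X\{b,c} + b.(X + X))) has moves -c-> q1
  q3 = (rec X. c.(d.X\{b,c} + b.(X + X)))\{b,c} has moves deadlocked
Coarsest stable partition (strong bisimilarity classes):
  B0 = {p0, p3}
  B1 = {p1}
  B2 = {p2, p4, q3}
  B3 = {q0, q2}
  B4 = {q1}
p0 ∈ B0, q0 ∈ B3 → different blocks

P ≁ Q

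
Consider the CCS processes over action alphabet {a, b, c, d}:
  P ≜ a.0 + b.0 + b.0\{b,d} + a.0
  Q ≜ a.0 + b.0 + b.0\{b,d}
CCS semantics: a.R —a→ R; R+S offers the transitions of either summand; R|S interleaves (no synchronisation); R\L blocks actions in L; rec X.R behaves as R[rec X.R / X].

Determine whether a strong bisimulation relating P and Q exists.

bisimilar

P's transition system — 3 states:
  s0 = a.0 + b.0 + b.0\{b,d} + a.0 | =a=> s1, =b=> s1, =b=> s2
  s1 = 0 | ∅
  s2 = 0\{b,d} | ∅
Q's transition system — 3 states:
  t0 = a.0 + b.0 + b.0\{b,d} | =a=> t1, =b=> t1, =b=> t2
  t1 = 0 | ∅
  t2 = 0\{b,d} | ∅
Bisimilarity quotient blocks:
  B0 = {s0, t0}
  B1 = {s1, s2, t1, t2}
s0 ∈ B0, t0 ∈ B0 → same block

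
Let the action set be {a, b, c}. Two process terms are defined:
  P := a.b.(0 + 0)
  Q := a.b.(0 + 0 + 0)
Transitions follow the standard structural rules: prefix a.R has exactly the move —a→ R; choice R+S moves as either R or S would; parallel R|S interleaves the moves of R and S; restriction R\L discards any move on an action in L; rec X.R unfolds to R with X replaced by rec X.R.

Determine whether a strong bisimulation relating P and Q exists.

Reachable graph of P (3 states):
  u0 = a.b.(0 + 0) ⊢ -a-> u1
  u1 = b.(0 + 0) ⊢ -b-> u2
  u2 = 0 + 0 ⊢ (no moves)
Reachable graph of Q (3 states):
  v0 = a.b.(0 + 0 + 0) ⊢ -a-> v1
  v1 = b.(0 + 0 + 0) ⊢ -b-> v2
  v2 = 0 + 0 + 0 ⊢ (no moves)
Bisimilarity quotient blocks:
  B0 = {u0, v0}
  B1 = {u1, v1}
  B2 = {u2, v2}
u0 ∈ B0, v0 ∈ B0 → same block

P ~ Q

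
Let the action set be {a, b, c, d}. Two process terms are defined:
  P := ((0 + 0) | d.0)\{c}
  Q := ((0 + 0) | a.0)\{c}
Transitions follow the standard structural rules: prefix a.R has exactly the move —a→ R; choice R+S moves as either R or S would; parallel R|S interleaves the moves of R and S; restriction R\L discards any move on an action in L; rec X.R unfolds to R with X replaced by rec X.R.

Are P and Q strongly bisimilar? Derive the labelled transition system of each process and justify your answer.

Reachable graph of P (2 states):
  m0 = ((0 + 0) | d.0)\{c} :: -d-> m1
  m1 = ((0 + 0) | 0)\{c} :: stopped
Reachable graph of Q (2 states):
  n0 = ((0 + 0) | a.0)\{c} :: -a-> n1
  n1 = ((0 + 0) | 0)\{c} :: stopped
Bisimilarity quotient blocks:
  B0 = {m0}
  B1 = {m1, n1}
  B2 = {n0}
m0 ∈ B0, n0 ∈ B2 → different blocks

P ≁ Q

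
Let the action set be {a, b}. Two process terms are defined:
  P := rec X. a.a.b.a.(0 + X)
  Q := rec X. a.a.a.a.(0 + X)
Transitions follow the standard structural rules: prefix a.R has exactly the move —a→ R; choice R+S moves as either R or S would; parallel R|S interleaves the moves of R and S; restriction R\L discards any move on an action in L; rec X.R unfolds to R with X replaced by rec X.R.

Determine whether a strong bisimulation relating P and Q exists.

NO

LTS(P): 5 reachable states
  m0 = rec X. a.a.b.a.(0 + X) has moves -a-> m1
  m1 = a.b.a.(0 + (rec X. a.a.b.a.(0 + X))) has moves -a-> m2
  m2 = b.a.(0 + (rec X. a.a.b.a.(0 + X))) has moves -b-> m3
  m3 = a.(0 + (rec X. a.a.b.a.(0 + X))) has moves -a-> m4
  m4 = 0 + (rec X. a.a.b.a.(0 + X)) has moves -a-> m1
LTS(Q): 5 reachable states
  n0 = rec X. a.a.a.a.(0 + X) has moves -a-> n1
  n1 = a.a.a.(0 + (rec X. a.a.a.a.(0 + X))) has moves -a-> n2
  n2 = a.a.(0 + (rec X. a.a.a.a.(0 + X))) has moves -a-> n3
  n3 = a.(0 + (rec X. a.a.a.a.(0 + X))) has moves -a-> n4
  n4 = 0 + (rec X. a.a.a.a.(0 + X)) has moves -a-> n1
Partition-refinement fixed point:
  B0 = {m0, m4}
  B1 = {m1}
  B2 = {m2}
  B3 = {m3}
  B4 = {n0, n1, n2, n3, n4}
m0 ∈ B0, n0 ∈ B4 → different blocks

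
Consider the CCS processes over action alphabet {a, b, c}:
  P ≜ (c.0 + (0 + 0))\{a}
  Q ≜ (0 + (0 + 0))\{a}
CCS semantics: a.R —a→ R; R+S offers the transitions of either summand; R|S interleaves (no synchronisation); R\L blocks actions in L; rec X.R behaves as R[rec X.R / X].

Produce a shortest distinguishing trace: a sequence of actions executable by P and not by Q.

c

LTS(P): 2 reachable states
  m0 = (c.0 + (0 + 0))\{a} ⊢ --c--▸ m1
  m1 = 0\{a} ⊢ stopped
LTS(Q): 1 reachable states
  n0 = (0 + (0 + 0))\{a} ⊢ stopped
Trace ⟨c⟩ through P, begin at {m0}:
  step 1 (c): {m1}
  ✓ P
Trace ⟨c⟩ through Q, begin at {n0}:
  step 1 (c): ∅ (Q stuck)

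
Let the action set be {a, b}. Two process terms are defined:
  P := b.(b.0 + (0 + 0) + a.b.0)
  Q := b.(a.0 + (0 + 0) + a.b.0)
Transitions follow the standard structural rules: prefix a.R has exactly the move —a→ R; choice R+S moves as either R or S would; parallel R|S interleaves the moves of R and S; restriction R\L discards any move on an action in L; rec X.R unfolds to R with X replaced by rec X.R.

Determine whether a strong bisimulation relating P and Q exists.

LTS(P): 4 reachable states
  m0 = b.(b.0 + (0 + 0) + a.b.0) | =b=> m1
  m1 = b.0 + (0 + 0) + a.b.0 | =a=> m2, =b=> m3
  m2 = b.0 | =b=> m3
  m3 = 0 | deadlocked
LTS(Q): 4 reachable states
  n0 = b.(a.0 + (0 + 0) + a.b.0) | =b=> n1
  n1 = a.0 + (0 + 0) + a.b.0 | =a=> n2, =a=> n3
  n2 = 0 | deadlocked
  n3 = b.0 | =b=> n2
Bisimilarity quotient blocks:
  B0 = {m0}
  B1 = {m1}
  B2 = {m2, n3}
  B3 = {m3, n2}
  B4 = {n0}
  B5 = {n1}
m0 ∈ B0, n0 ∈ B4 → different blocks

P ≁ Q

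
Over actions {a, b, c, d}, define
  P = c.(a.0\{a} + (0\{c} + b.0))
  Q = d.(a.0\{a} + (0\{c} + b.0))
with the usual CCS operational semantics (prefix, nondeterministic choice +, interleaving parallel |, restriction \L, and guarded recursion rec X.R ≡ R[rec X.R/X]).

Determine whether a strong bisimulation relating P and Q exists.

LTS(P): 4 reachable states
  u0 = c.(a.0\{a} + (0\{c} + b.0)) has moves --c--▸ u1
  u1 = a.0\{a} + (0\{c} + b.0) has moves --a--▸ u2, --b--▸ u3
  u2 = 0\{a} has moves deadlocked
  u3 = 0 has moves deadlocked
LTS(Q): 4 reachable states
  v0 = d.(a.0\{a} + (0\{c} + b.0)) has moves --d--▸ v1
  v1 = a.0\{a} + (0\{c} + b.0) has moves --a--▸ v2, --b--▸ v3
  v2 = 0\{a} has moves deadlocked
  v3 = 0 has moves deadlocked
Coarsest stable partition (strong bisimilarity classes):
  B0 = {u0}
  B1 = {u1, v1}
  B2 = {u2, u3, v2, v3}
  B3 = {v0}
u0 ∈ B0, v0 ∈ B3 → different blocks

not bisimilar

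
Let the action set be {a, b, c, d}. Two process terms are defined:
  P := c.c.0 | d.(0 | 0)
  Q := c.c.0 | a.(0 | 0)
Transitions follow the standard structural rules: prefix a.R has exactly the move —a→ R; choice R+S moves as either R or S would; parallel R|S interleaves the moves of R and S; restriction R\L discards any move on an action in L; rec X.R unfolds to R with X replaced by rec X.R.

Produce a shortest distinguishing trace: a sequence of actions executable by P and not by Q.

P's transition system — 6 states:
  p0 = c.c.0 | d.(0 | 0) → --c--▸ p1, --d--▸ p2
  p1 = c.0 | d.(0 | 0) → --c--▸ p3, --d--▸ p4
  p2 = c.c.0 | (0 | 0) → --c--▸ p4
  p3 = 0 | d.(0 | 0) → --d--▸ p5
  p4 = c.0 | (0 | 0) → --c--▸ p5
  p5 = 0 | (0 | 0) → (no moves)
Q's transition system — 6 states:
  q0 = c.c.0 | a.(0 | 0) → --a--▸ q1, --c--▸ q2
  q1 = c.c.0 | (0 | 0) → --c--▸ q3
  q2 = c.0 | a.(0 | 0) → --a--▸ q3, --c--▸ q4
  q3 = c.0 | (0 | 0) → --c--▸ q5
  q4 = 0 | a.(0 | 0) → --a--▸ q5
  q5 = 0 | (0 | 0) → (no moves)
Executing d from P (initial set {p0}):
  after d @ step 1: {p2}
  P completes σ.
Executing d from Q (initial set {q0}):
  after d @ step 1: no successor for Q

d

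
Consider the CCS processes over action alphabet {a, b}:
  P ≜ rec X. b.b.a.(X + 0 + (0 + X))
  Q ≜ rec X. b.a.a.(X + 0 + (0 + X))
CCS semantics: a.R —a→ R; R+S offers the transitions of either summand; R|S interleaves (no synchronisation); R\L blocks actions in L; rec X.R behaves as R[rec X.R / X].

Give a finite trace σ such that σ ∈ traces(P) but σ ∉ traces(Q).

LTS(P): 4 reachable states
  m0 = rec X. b.b.a.(X + 0 + (0 + X)) has moves --b--▸ m1
  m1 = b.a.((rec X. b.b.a.(X + 0 + (0 + X))) + 0 + (0 + (rec X. b.b.a.(X + 0 + (0 + X))))) has moves --b--▸ m2
  m2 = a.((rec X. b.b.a.(X + 0 + (0 + X))) + 0 + (0 + (rec X. b.b.a.(X + 0 + (0 + X))))) has moves --a--▸ m3
  m3 = (rec X. b.b.a.(X + 0 + (0 + X))) + 0 + (0 + (rec X. b.b.a.(X + 0 + (0 + X)))) has moves --b--▸ m1
LTS(Q): 4 reachable states
  n0 = rec X. b.a.a.(X + 0 + (0 + X)) has moves --b--▸ n1
  n1 = a.a.((rec X. b.a.a.(X + 0 + (0 + X))) + 0 + (0 + (rec X. b.a.a.(X + 0 + (0 + X))))) has moves --a--▸ n2
  n2 = a.((rec X. b.a.a.(X + 0 + (0 + X))) + 0 + (0 + (rec X. b.a.a.(X + 0 + (0 + X))))) has moves --a--▸ n3
  n3 = (rec X. b.a.a.(X + 0 + (0 + X))) + 0 + (0 + (rec X. b.a.a.(X + 0 + (0 + X)))) has moves --b--▸ n1
Executing bb from P (initial set {m0}):
  step 1 (b): {m1}
  step 2 (b): {m2}
  ✓ P
Executing bb from Q (initial set {n0}):
  step 1 (b): {n1}
  step 2 (b): ∅ (Q stuck)

bb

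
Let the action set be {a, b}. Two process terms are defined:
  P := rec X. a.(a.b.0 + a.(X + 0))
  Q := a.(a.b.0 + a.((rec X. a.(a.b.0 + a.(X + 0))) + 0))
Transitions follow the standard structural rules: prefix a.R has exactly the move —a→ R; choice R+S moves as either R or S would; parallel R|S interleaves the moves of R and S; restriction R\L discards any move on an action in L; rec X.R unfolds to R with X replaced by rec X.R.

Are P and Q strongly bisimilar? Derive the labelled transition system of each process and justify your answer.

Reachable graph of P (5 states):
  s0 = rec X. a.(a.b.0 + a.(X + 0)) has moves -a-> s1
  s1 = a.b.0 + a.((rec X. a.(a.b.0 + a.(X + 0))) + 0) has moves -a-> s2, -a-> s3
  s2 = (rec X. a.(a.b.0 + a.(X + 0))) + 0 has moves -a-> s1
  s3 = b.0 has moves -b-> s4
  s4 = 0 has moves ·
Reachable graph of Q (5 states):
  t0 = a.(a.b.0 + a.((rec X. a.(a.b.0 + a.(X + 0))) + 0)) has moves -a-> t1
  t1 = a.b.0 + a.((rec X. a.(a.b.0 + a.(X + 0))) + 0) has moves -a-> t2, -a-> t3
  t2 = (rec X. a.(a.b.0 + a.(X + 0))) + 0 has moves -a-> t1
  t3 = b.0 has moves -b-> t4
  t4 = 0 has moves ·
Partition-refinement fixed point:
  B0 = {s0, s2, t0, t2}
  B1 = {s1, t1}
  B2 = {s3, t3}
  B3 = {s4, t4}
s0 ∈ B0, t0 ∈ B0 → same block

P ~ Q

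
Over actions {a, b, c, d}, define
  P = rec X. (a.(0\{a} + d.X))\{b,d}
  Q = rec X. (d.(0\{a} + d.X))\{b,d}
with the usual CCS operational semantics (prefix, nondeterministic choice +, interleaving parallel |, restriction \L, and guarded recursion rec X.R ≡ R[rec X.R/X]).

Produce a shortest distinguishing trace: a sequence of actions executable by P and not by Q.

P's transition system — 2 states:
  p0 = rec X. (a.(0\{a} + d.X))\{b,d} | =a=> p1
  p1 = (0\{a} + d.(rec X. (a.(0\{a} + d.X))\{b,d}))\{b,d} | ∅
Q's transition system — 1 states:
  q0 = rec X. (d.(0\{a} + d.X))\{b,d} | ∅
Run σ = ⟨a⟩ on P: start {p0}
  [1] a ⇒ {p1}
  — P admits the full trace.
Run σ = ⟨a⟩ on Q: start {q0}
  [1] a ⇒ ∅  — Q cannot continue

a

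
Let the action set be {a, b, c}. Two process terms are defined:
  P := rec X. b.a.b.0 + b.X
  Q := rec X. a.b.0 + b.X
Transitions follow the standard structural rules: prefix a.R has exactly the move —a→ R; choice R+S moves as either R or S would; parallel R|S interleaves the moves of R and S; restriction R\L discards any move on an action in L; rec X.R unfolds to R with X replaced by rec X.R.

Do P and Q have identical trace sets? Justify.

LTS(P): 4 reachable states
  s0 = rec X. b.a.b.0 + b.X has moves ··b··> s0, ··b··> s1
  s1 = a.b.0 has moves ··a··> s2
  s2 = b.0 has moves ··b··> s3
  s3 = 0 has moves (no moves)
LTS(Q): 3 reachable states
  t0 = rec X. a.b.0 + b.X has moves ··a··> t1, ··b··> t0
  t1 = b.0 has moves ··b··> t2
  t2 = 0 has moves (no moves)
Trace ⟨a⟩ through Q, begin at {t0}:
  step 1 (a): {t1}
  ✓ Q
Trace ⟨a⟩ through P, begin at {s0}:
  step 1 (a): no successor for P

traces(P) ≠ traces(Q) — witness ⟨a⟩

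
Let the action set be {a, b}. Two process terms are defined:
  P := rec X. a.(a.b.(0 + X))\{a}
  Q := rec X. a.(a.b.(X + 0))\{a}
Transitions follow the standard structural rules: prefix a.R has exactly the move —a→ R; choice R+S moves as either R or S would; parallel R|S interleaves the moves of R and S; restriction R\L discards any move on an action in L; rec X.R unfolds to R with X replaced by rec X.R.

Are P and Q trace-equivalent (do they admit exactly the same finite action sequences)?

trace-equivalent

LTS(P): 2 reachable states
  u0 = rec X. a.(a.b.(0 + X))\{a} → -a-> u1
  u1 = (a.b.(0 + (rec X. a.(a.b.(0 + X))\{a})))\{a} → ·
LTS(Q): 2 reachable states
  v0 = rec X. a.(a.b.(X + 0))\{a} → -a-> v1
  v1 = (a.b.((rec X. a.(a.b.(X + 0))\{a}) + 0))\{a} → ·
Bisimilarity quotient blocks:
  B0 = {u0, v0}
  B1 = {u1, v1}
u0 ∈ B0, v0 ∈ B0 → same block
Bisimilar ⇒ trace-equivalent.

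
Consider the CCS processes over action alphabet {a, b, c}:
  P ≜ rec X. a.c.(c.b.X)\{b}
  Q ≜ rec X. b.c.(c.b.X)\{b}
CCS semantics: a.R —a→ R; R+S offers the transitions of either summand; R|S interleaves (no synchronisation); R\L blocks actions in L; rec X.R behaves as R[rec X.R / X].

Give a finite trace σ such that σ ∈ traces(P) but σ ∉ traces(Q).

P's transition system — 4 states:
  s0 = rec X. a.c.(c.b.X)\{b} :: -a-> s1
  s1 = c.(c.b.(rec X. a.c.(c.b.X)\{b}))\{b} :: -c-> s2
  s2 = (c.b.(rec X. a.c.(c.b.X)\{b}))\{b} :: -c-> s3
  s3 = (b.(rec X. a.c.(c.b.X)\{b}))\{b} :: stopped
Q's transition system — 4 states:
  t0 = rec X. b.c.(c.b.X)\{b} :: -b-> t1
  t1 = c.(c.b.(rec X. b.c.(c.b.X)\{b}))\{b} :: -c-> t2
  t2 = (c.b.(rec X. b.c.(c.b.X)\{b}))\{b} :: -c-> t3
  t3 = (b.(rec X. b.c.(c.b.X)\{b}))\{b} :: stopped
Run σ = ⟨a⟩ on P: start {s0}
  [1] a ⇒ {s1}
  P completes σ.
Run σ = ⟨a⟩ on Q: start {t0}
  [1] a ⇒ ∅ (Q stuck)

a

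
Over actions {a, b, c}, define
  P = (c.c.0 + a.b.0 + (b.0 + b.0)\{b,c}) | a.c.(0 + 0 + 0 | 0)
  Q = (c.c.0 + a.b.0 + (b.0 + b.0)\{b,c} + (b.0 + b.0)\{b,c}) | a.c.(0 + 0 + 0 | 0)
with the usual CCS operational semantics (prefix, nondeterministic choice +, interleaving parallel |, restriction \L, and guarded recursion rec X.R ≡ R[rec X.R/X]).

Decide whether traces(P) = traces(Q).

Reachable graph of P (12 states):
  u0 = (c.c.0 + a.b.0 + (b.0 + b.0)\{b,c}) | a.c.(0 + 0 + 0 | 0) has moves —a→ u1, —a→ u2, —c→ u3
  u1 = (c.c.0 + a.b.0 + (b.0 + b.0)\{b,c}) | c.(0 + 0 + 0 | 0) has moves —a→ u4, —c→ u5, —c→ u6
  u2 = b.0 | a.c.(0 + 0 + 0 | 0) has moves —a→ u4, —b→ u7
  u3 = c.0 | a.c.(0 + 0 + 0 | 0) has moves —a→ u6, —c→ u7
  u4 = b.0 | c.(0 + 0 + 0 | 0) has moves —b→ u8, —c→ u9
  u5 = (c.c.0 + a.b.0 + (b.0 + b.0)\{b,c}) | (0 + 0 + 0 | 0) has moves —a→ u9, —c→ u10
  u6 = c.0 | c.(0 + 0 + 0 | 0) has moves —c→ u10, —c→ u8
  u7 = 0 | a.c.(0 + 0 + 0 | 0) has moves —a→ u8
  u8 = 0 | c.(0 + 0 + 0 | 0) has moves —c→ u11
  u9 = b.0 | (0 + 0 + 0 | 0) has moves —b→ u11
  u10 = c.0 | (0 + 0 + 0 | 0) has moves —c→ u11
  u11 = 0 | (0 + 0 + 0 | 0) has moves deadlocked
Reachable graph of Q (12 states):
  v0 = (c.c.0 + a.b.0 + (b.0 + b.0)\{b,c} + (b.0 + b.0)\{b,c}) | a.c.(0 + 0 + 0 | 0) has moves —a→ v1, —a→ v2, —c→ v3
  v1 = (c.c.0 + a.b.0 + (b.0 + b.0)\{b,c} + (b.0 + b.0)\{b,c}) | c.(0 + 0 + 0 | 0) has moves —a→ v4, —c→ v5, —c→ v6
  v2 = b.0 | a.c.(0 + 0 + 0 | 0) has moves —a→ v4, —b→ v7
  v3 = c.0 | a.c.(0 + 0 + 0 | 0) has moves —a→ v6, —c→ v7
  v4 = b.0 | c.(0 + 0 + 0 | 0) has moves —b→ v8, —c→ v9
  v5 = (c.c.0 + a.b.0 + (b.0 + b.0)\{b,c} + (b.0 + b.0)\{b,c}) | (0 + 0 + 0 | 0) has moves —a→ v9, —c→ v10
  v6 = c.0 | c.(0 + 0 + 0 | 0) has moves —c→ v10, —c→ v8
  v7 = 0 | a.c.(0 + 0 + 0 | 0) has moves —a→ v8
  v8 = 0 | c.(0 + 0 + 0 | 0) has moves —c→ v11
  v9 = b.0 | (0 + 0 + 0 | 0) has moves —b→ v11
  v10 = c.0 | (0 + 0 + 0 | 0) has moves —c→ v11
  v11 = 0 | (0 + 0 + 0 | 0) has moves deadlocked
Partition-refinement fixed point:
  B0 = {u0, v0}
  B1 = {u2, v2}
  B2 = {u4, v4}
  B3 = {u9, v9}
  B4 = {u11, v11}
  B5 = {u10, u8, v10, v8}
  B6 = {u7, v7}
  B7 = {u3, v3}
  B8 = {u6, v6}
  B9 = {u1, v1}
  B10 = {u5, v5}
u0 ∈ B0, v0 ∈ B0 → same block
Bisimilar ⇒ trace-equivalent.

trace-equivalent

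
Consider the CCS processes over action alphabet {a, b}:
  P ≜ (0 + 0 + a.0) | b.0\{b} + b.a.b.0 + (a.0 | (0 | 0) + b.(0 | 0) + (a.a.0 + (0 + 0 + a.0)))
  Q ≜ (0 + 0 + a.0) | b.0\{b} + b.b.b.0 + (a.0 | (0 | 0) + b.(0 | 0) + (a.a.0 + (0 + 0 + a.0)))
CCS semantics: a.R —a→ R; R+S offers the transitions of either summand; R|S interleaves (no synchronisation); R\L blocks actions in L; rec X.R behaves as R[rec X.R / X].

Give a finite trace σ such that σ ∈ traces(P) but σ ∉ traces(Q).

P's transition system — 10 states:
  s0 = (0 + 0 + a.0) | b.0\{b} + b.a.b.0 + (a.0 | (0 | 0) + b.(0 | 0) + (a.a.0 + (0 + 0 + a.0))) :: -a-> s1, -a-> s2, -a-> s3, -a-> s4, -b-> s5, -b-> s6, -b-> s7
  s1 = 0 :: ∅
  s2 = 0 | (0 | 0) :: ∅
  s3 = 0 | b.0\{b} :: -b-> s8
  s4 = a.0 :: -a-> s1
  s5 = (0 + 0 + a.0) | 0\{b} :: -a-> s8
  s6 = 0 | 0 :: ∅
  s7 = a.b.0 :: -a-> s9
  s8 = 0 | 0\{b} :: ∅
  s9 = b.0 :: -b-> s1
Q's transition system — 10 states:
  t0 = (0 + 0 + a.0) | b.0\{b} + b.b.b.0 + (a.0 | (0 | 0) + b.(0 | 0) + (a.a.0 + (0 + 0 + a.0))) :: -a-> t1, -a-> t2, -a-> t3, -a-> t4, -b-> t5, -b-> t6, -b-> t7
  t1 = 0 :: ∅
  t2 = 0 | (0 | 0) :: ∅
  t3 = 0 | b.0\{b} :: -b-> t8
  t4 = a.0 :: -a-> t1
  t5 = (0 + 0 + a.0) | 0\{b} :: -a-> t8
  t6 = 0 | 0 :: ∅
  t7 = b.b.0 :: -b-> t9
  t8 = 0 | 0\{b} :: ∅
  t9 = b.0 :: -b-> t1
Executing bab from P (initial set {s0}):
  step 1 (b): {s5, s6, s7}
  step 2 (a): {s8, s9}
  step 3 (b): {s1}
  — P admits the full trace.
Executing bab from Q (initial set {t0}):
  step 1 (b): {t5, t6, t7}
  step 2 (a): {t8}
  step 3 (b): ∅  — Q cannot continue

bab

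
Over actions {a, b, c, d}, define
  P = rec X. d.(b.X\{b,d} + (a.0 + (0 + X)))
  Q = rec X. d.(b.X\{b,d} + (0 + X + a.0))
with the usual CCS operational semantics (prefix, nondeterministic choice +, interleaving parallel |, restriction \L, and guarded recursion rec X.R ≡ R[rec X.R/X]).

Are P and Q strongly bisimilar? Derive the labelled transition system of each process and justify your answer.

P ~ Q

P's transition system — 4 states:
  u0 = rec X. d.(b.X\{b,d} + (a.0 + (0 + X))) → ··d··> u1
  u1 = b.(rec X. d.(b.X\{b,d} + (a.0 + (0 + X))))\{b,d} + (a.0 + (0 + (rec X. d.(b.X\{b,d} + (a.0 + (0 + X)))))) → ··a··> u2, ··b··> u3, ··d··> u1
  u2 = 0 → deadlocked
  u3 = (rec X. d.(b.X\{b,d} + (a.0 + (0 + X))))\{b,d} → deadlocked
Q's transition system — 4 states:
  v0 = rec X. d.(b.X\{b,d} + (0 + X + a.0)) → ··d··> v1
  v1 = b.(rec X. d.(b.X\{b,d} + (0 + X + a.0)))\{b,d} + (0 + (rec X. d.(b.X\{b,d} + (0 + X + a.0))) + a.0) → ··a··> v2, ··b··> v3, ··d··> v1
  v2 = 0 → deadlocked
  v3 = (rec X. d.(b.X\{b,d} + (0 + X + a.0)))\{b,d} → deadlocked
Partition-refinement fixed point:
  B0 = {u0, v0}
  B1 = {u1, v1}
  B2 = {u2, u3, v2, v3}
u0 ∈ B0, v0 ∈ B0 → same block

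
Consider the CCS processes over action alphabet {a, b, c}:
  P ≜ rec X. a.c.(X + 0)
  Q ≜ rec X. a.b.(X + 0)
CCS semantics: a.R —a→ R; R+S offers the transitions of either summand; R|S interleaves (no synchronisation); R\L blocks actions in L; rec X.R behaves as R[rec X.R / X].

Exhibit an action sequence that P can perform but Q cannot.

ac

Reachable graph of P (3 states):
  u0 = rec X. a.c.(X + 0) → --a--▸ u1
  u1 = c.((rec X. a.c.(X + 0)) + 0) → --c--▸ u2
  u2 = (rec X. a.c.(X + 0)) + 0 → --a--▸ u1
Reachable graph of Q (3 states):
  v0 = rec X. a.b.(X + 0) → --a--▸ v1
  v1 = b.((rec X. a.b.(X + 0)) + 0) → --b--▸ v2
  v2 = (rec X. a.b.(X + 0)) + 0 → --a--▸ v1
Run σ = ⟨ac⟩ on P: start {u0}
  step 1 (a): {u1}
  step 2 (c): {u2}
  — P admits the full trace.
Run σ = ⟨ac⟩ on Q: start {v0}
  step 1 (a): {v1}
  step 2 (c): ∅ (Q stuck)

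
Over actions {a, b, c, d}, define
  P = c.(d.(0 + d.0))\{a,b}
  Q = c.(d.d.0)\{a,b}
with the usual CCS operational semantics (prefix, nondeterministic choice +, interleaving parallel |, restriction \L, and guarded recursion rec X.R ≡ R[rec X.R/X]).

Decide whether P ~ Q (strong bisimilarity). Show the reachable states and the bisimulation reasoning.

Reachable graph of P (4 states):
  s0 = c.(d.(0 + d.0))\{a,b} ⊢ -c-> s1
  s1 = (d.(0 + d.0))\{a,b} ⊢ -d-> s2
  s2 = (0 + d.0)\{a,b} ⊢ -d-> s3
  s3 = 0\{a,b} ⊢ ∅
Reachable graph of Q (4 states):
  t0 = c.(d.d.0)\{a,b} ⊢ -c-> t1
  t1 = (d.d.0)\{a,b} ⊢ -d-> t2
  t2 = (d.0)\{a,b} ⊢ -d-> t3
  t3 = 0\{a,b} ⊢ ∅
Coarsest stable partition (strong bisimilarity classes):
  B0 = {s0, t0}
  B1 = {s1, t1}
  B2 = {s2, t2}
  B3 = {s3, t3}
s0 ∈ B0, t0 ∈ B0 → same block

P ~ Q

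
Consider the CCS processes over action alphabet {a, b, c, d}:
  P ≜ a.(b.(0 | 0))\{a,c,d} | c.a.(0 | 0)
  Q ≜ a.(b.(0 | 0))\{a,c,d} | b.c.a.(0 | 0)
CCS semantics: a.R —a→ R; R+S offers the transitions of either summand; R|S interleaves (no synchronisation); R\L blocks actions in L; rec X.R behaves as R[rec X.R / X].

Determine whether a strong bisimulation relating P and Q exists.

P's transition system — 9 states:
  m0 = a.(b.(0 | 0))\{a,c,d} | c.a.(0 | 0) → =a=> m1, =c=> m2
  m1 = (b.(0 | 0))\{a,c,d} | c.a.(0 | 0) → =b=> m3, =c=> m4
  m2 = a.(b.(0 | 0))\{a,c,d} | a.(0 | 0) → =a=> m4, =a=> m5
  m3 = (0 | 0)\{a,c,d} | c.a.(0 | 0) → =c=> m6
  m4 = (b.(0 | 0))\{a,c,d} | a.(0 | 0) → =a=> m7, =b=> m6
  m5 = a.(b.(0 | 0))\{a,c,d} | (0 | 0) → =a=> m7
  m6 = (0 | 0)\{a,c,d} | a.(0 | 0) → =a=> m8
  m7 = (b.(0 | 0))\{a,c,d} | (0 | 0) → =b=> m8
  m8 = (0 | 0)\{a,c,d} | (0 | 0) → (no moves)
Q's transition system — 12 states:
  n0 = a.(b.(0 | 0))\{a,c,d} | b.c.a.(0 | 0) → =a=> n1, =b=> n2
  n1 = (b.(0 | 0))\{a,c,d} | b.c.a.(0 | 0) → =b=> n3, =b=> n4
  n2 = a.(b.(0 | 0))\{a,c,d} | c.a.(0 | 0) → =a=> n4, =c=> n5
  n3 = (0 | 0)\{a,c,d} | b.c.a.(0 | 0) → =b=> n6
  n4 = (b.(0 | 0))\{a,c,d} | c.a.(0 | 0) → =b=> n6, =c=> n7
  n5 = a.(b.(0 | 0))\{a,c,d} | a.(0 | 0) → =a=> n7, =a=> n8
  n6 = (0 | 0)\{a,c,d} | c.a.(0 | 0) → =c=> n9
  n7 = (b.(0 | 0))\{a,c,d} | a.(0 | 0) → =a=> n10, =b=> n9
  n8 = a.(b.(0 | 0))\{a,c,d} | (0 | 0) → =a=> n10
  n9 = (0 | 0)\{a,c,d} | a.(0 | 0) → =a=> n11
  n10 = (b.(0 | 0))\{a,c,d} | (0 | 0) → =b=> n11
  n11 = (0 | 0)\{a,c,d} | (0 | 0) → (no moves)
Bisimilarity quotient blocks:
  B0 = {m0, n2}
  B1 = {m1, n4}
  B2 = {m3, n6}
  B3 = {m6, n9}
  B4 = {m8, n11}
  B5 = {m4, n7}
  B6 = {m7, n10}
  B7 = {m2, n5}
  B8 = {m5, n8}
  B9 = {n0}
  B10 = {n1}
  B11 = {n3}
m0 ∈ B0, n0 ∈ B9 → different blocks

not bisimilar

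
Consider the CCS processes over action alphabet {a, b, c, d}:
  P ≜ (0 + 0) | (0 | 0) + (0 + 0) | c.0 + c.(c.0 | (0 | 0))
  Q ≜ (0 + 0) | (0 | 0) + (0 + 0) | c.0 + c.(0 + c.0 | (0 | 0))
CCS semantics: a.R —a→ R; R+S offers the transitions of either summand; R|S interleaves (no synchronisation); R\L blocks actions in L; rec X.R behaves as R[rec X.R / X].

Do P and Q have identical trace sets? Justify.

LTS(P): 4 reachable states
  p0 = (0 + 0) | (0 | 0) + (0 + 0) | c.0 + c.(c.0 | (0 | 0)) :: —c→ p1, —c→ p2
  p1 = (0 + 0) | 0 :: deadlocked
  p2 = c.0 | (0 | 0) :: —c→ p3
  p3 = 0 | (0 | 0) :: deadlocked
LTS(Q): 4 reachable states
  q0 = (0 + 0) | (0 | 0) + (0 + 0) | c.0 + c.(0 + c.0 | (0 | 0)) :: —c→ q1, —c→ q2
  q1 = (0 + 0) | 0 :: deadlocked
  q2 = 0 + c.0 | (0 | 0) :: —c→ q3
  q3 = 0 | (0 | 0) :: deadlocked
Bisimilarity quotient blocks:
  B0 = {p0, q0}
  B1 = {p1, p3, q1, q3}
  B2 = {p2, q2}
p0 ∈ B0, q0 ∈ B0 → same block
Bisimilar ⇒ trace-equivalent.

YES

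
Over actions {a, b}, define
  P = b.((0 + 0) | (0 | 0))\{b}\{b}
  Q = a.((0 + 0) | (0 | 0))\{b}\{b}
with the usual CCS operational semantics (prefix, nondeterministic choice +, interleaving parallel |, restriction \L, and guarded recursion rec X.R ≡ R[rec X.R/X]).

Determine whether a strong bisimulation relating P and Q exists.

P ≁ Q

LTS(P): 2 reachable states
  p0 = b.((0 + 0) | (0 | 0))\{b}\{b} :: =b=> p1
  p1 = ((0 + 0) | (0 | 0))\{b}\{b} :: ·
LTS(Q): 2 reachable states
  q0 = a.((0 + 0) | (0 | 0))\{b}\{b} :: =a=> q1
  q1 = ((0 + 0) | (0 | 0))\{b}\{b} :: ·
Coarsest stable partition (strong bisimilarity classes):
  B0 = {p0}
  B1 = {p1, q1}
  B2 = {q0}
p0 ∈ B0, q0 ∈ B2 → different blocks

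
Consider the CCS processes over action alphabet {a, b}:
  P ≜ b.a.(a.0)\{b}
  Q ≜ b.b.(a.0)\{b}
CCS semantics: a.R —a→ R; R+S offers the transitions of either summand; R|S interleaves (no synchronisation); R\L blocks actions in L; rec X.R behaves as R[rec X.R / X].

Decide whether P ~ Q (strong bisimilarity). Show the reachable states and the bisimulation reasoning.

LTS(P): 4 reachable states
  m0 = b.a.(a.0)\{b} ⊢ ··b··> m1
  m1 = a.(a.0)\{b} ⊢ ··a··> m2
  m2 = (a.0)\{b} ⊢ ··a··> m3
  m3 = 0\{b} ⊢ stopped
LTS(Q): 4 reachable states
  n0 = b.b.(a.0)\{b} ⊢ ··b··> n1
  n1 = b.(a.0)\{b} ⊢ ··b··> n2
  n2 = (a.0)\{b} ⊢ ··a··> n3
  n3 = 0\{b} ⊢ stopped
Coarsest stable partition (strong bisimilarity classes):
  B0 = {m0}
  B1 = {m1}
  B2 = {m2, n2}
  B3 = {m3, n3}
  B4 = {n0}
  B5 = {n1}
m0 ∈ B0, n0 ∈ B4 → different blocks

NO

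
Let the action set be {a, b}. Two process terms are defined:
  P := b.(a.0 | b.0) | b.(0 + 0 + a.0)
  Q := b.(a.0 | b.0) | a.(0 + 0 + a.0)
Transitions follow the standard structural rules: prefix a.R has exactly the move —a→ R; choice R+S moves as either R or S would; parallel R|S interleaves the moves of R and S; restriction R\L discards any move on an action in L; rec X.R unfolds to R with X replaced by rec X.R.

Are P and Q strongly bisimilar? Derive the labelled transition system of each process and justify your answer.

NO

P's transition system — 15 states:
  p0 = b.(a.0 | b.0) | b.(0 + 0 + a.0) → --b--▸ p1, --b--▸ p2
  p1 = a.0 | b.0 | b.(0 + 0 + a.0) → --a--▸ p3, --b--▸ p4, --b--▸ p5
  p2 = b.(a.0 | b.0) | (0 + 0 + a.0) → --a--▸ p6, --b--▸ p5
  p3 = 0 | b.0 | b.(0 + 0 + a.0) → --b--▸ p7, --b--▸ p8
  p4 = a.0 | 0 | b.(0 + 0 + a.0) → --a--▸ p7, --b--▸ p9
  p5 = a.0 | b.0 | (0 + 0 + a.0) → --a--▸ p10, --a--▸ p8, --b--▸ p9
  p6 = b.(a.0 | b.0) | 0 → --b--▸ p10
  p7 = 0 | 0 | b.(0 + 0 + a.0) → --b--▸ p11
  p8 = 0 | b.0 | (0 + 0 + a.0) → --a--▸ p12, --b--▸ p11
  p9 = a.0 | 0 | (0 + 0 + a.0) → --a--▸ p11, --a--▸ p13
  p10 = a.0 | b.0 | 0 → --a--▸ p12, --b--▸ p13
  p11 = 0 | 0 | (0 + 0 + a.0) → --a--▸ p14
  p12 = 0 | b.0 | 0 → --b--▸ p14
  p13 = a.0 | 0 | 0 → --a--▸ p14
  p14 = 0 | 0 | 0 → ∅
Q's transition system — 15 states:
  q0 = b.(a.0 | b.0) | a.(0 + 0 + a.0) → --a--▸ q1, --b--▸ q2
  q1 = b.(a.0 | b.0) | (0 + 0 + a.0) → --a--▸ q3, --b--▸ q4
  q2 = a.0 | b.0 | a.(0 + 0 + a.0) → --a--▸ q4, --a--▸ q5, --b--▸ q6
  q3 = b.(a.0 | b.0) | 0 → --b--▸ q7
  q4 = a.0 | b.0 | (0 + 0 + a.0) → --a--▸ q7, --a--▸ q8, --b--▸ q9
  q5 = 0 | b.0 | a.(0 + 0 + a.0) → --a--▸ q8, --b--▸ q10
  q6 = a.0 | 0 | a.(0 + 0 + a.0) → --a--▸ q10, --a--▸ q9
  q7 = a.0 | b.0 | 0 → --a--▸ q11, --b--▸ q12
  q8 = 0 | b.0 | (0 + 0 + a.0) → --a--▸ q11, --b--▸ q13
  q9 = a.0 | 0 | (0 + 0 + a.0) → --a--▸ q12, --a--▸ q13
  q10 = 0 | 0 | a.(0 + 0 + a.0) → --a--▸ q13
  q11 = 0 | b.0 | 0 → --b--▸ q14
  q12 = a.0 | 0 | 0 → --a--▸ q14
  q13 = 0 | 0 | (0 + 0 + a.0) → --a--▸ q14
  q14 = 0 | 0 | 0 → ∅
Partition-refinement fixed point:
  B0 = {p0}
  B1 = {p2, q1}
  B2 = {p5, q4, q5}
  B3 = {p10, p8, q7, q8}
  B4 = {p12, q11}
  B5 = {p14, q14}
  B6 = {p11, p13, q12, q13}
  B7 = {p9, q10, q9}
  B8 = {p6, q3}
  B9 = {p1}
  B10 = {p4}
  B11 = {p7}
  B12 = {p3}
  B13 = {q0}
  B14 = {q2}
  B15 = {q6}
p0 ∈ B0, q0 ∈ B13 → different blocks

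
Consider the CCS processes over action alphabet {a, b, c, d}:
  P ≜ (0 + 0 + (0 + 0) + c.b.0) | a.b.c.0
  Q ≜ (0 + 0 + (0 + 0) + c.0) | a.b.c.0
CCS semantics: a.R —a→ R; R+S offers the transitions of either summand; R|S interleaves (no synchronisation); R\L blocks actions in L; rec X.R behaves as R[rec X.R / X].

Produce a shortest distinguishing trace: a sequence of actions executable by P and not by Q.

cb

P's transition system — 12 states:
  m0 = (0 + 0 + (0 + 0) + c.b.0) | a.b.c.0 | —a→ m1, —c→ m2
  m1 = (0 + 0 + (0 + 0) + c.b.0) | b.c.0 | —b→ m3, —c→ m4
  m2 = b.0 | a.b.c.0 | —a→ m4, —b→ m5
  m3 = (0 + 0 + (0 + 0) + c.b.0) | c.0 | —c→ m6, —c→ m7
  m4 = b.0 | b.c.0 | —b→ m7, —b→ m8
  m5 = 0 | a.b.c.0 | —a→ m8
  m6 = (0 + 0 + (0 + 0) + c.b.0) | 0 | —c→ m9
  m7 = b.0 | c.0 | —b→ m10, —c→ m9
  m8 = 0 | b.c.0 | —b→ m10
  m9 = b.0 | 0 | —b→ m11
  m10 = 0 | c.0 | —c→ m11
  m11 = 0 | 0 | ∅
Q's transition system — 8 states:
  n0 = (0 + 0 + (0 + 0) + c.0) | a.b.c.0 | —a→ n1, —c→ n2
  n1 = (0 + 0 + (0 + 0) + c.0) | b.c.0 | —b→ n3, —c→ n4
  n2 = 0 | a.b.c.0 | —a→ n4
  n3 = (0 + 0 + (0 + 0) + c.0) | c.0 | —c→ n5, —c→ n6
  n4 = 0 | b.c.0 | —b→ n6
  n5 = (0 + 0 + (0 + 0) + c.0) | 0 | —c→ n7
  n6 = 0 | c.0 | —c→ n7
  n7 = 0 | 0 | ∅
Run σ = ⟨cb⟩ on P: start {m0}
  [1] c ⇒ {m2}
  [2] b ⇒ {m5}
  — P admits the full trace.
Run σ = ⟨cb⟩ on Q: start {n0}
  [1] c ⇒ {n2}
  [2] b ⇒ ∅ (Q stuck)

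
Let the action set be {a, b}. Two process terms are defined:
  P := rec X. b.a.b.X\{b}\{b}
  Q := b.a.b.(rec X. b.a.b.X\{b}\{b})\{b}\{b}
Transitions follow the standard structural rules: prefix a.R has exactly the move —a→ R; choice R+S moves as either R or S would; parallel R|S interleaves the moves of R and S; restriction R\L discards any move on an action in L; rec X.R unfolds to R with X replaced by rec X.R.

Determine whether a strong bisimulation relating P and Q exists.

Reachable graph of P (4 states):
  u0 = rec X. b.a.b.X\{b}\{b} → ··b··> u1
  u1 = a.b.(rec X. b.a.b.X\{b}\{b})\{b}\{b} → ··a··> u2
  u2 = b.(rec X. b.a.b.X\{b}\{b})\{b}\{b} → ··b··> u3
  u3 = (rec X. b.a.b.X\{b}\{b})\{b}\{b} → deadlocked
Reachable graph of Q (4 states):
  v0 = b.a.b.(rec X. b.a.b.X\{b}\{b})\{b}\{b} → ··b··> v1
  v1 = a.b.(rec X. b.a.b.X\{b}\{b})\{b}\{b} → ··a··> v2
  v2 = b.(rec X. b.a.b.X\{b}\{b})\{b}\{b} → ··b··> v3
  v3 = (rec X. b.a.b.X\{b}\{b})\{b}\{b} → deadlocked
Coarsest stable partition (strong bisimilarity classes):
  B0 = {u0, v0}
  B1 = {u1, v1}
  B2 = {u2, v2}
  B3 = {u3, v3}
u0 ∈ B0, v0 ∈ B0 → same block

bisimilar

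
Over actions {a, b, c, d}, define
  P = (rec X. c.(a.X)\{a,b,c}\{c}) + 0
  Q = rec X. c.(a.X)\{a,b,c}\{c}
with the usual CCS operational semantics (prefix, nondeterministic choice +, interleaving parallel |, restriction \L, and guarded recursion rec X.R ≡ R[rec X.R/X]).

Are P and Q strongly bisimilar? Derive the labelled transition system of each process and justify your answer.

P ~ Q

LTS(P): 2 reachable states
  u0 = (rec X. c.(a.X)\{a,b,c}\{c}) + 0 has moves -c-> u1
  u1 = (a.(rec X. c.(a.X)\{a,b,c}\{c}))\{a,b,c}\{c} has moves ·
LTS(Q): 2 reachable states
  v0 = rec X. c.(a.X)\{a,b,c}\{c} has moves -c-> v1
  v1 = (a.(rec X. c.(a.X)\{a,b,c}\{c}))\{a,b,c}\{c} has moves ·
Bisimilarity quotient blocks:
  B0 = {u0, v0}
  B1 = {u1, v1}
u0 ∈ B0, v0 ∈ B0 → same block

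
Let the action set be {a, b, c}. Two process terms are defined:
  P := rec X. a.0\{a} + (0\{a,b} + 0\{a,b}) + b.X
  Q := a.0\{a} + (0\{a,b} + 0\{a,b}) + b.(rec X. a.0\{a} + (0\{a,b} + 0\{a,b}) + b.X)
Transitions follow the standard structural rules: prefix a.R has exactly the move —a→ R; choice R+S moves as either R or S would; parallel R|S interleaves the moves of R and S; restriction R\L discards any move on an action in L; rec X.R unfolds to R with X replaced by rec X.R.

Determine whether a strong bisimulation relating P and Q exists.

LTS(P): 2 reachable states
  m0 = rec X. a.0\{a} + (0\{a,b} + 0\{a,b}) + b.X | --a--▸ m1, --b--▸ m0
  m1 = 0\{a} | ∅
LTS(Q): 3 reachable states
  n0 = a.0\{a} + (0\{a,b} + 0\{a,b}) + b.(rec X. a.0\{a} + (0\{a,b} + 0\{a,b}) + b.X) | --a--▸ n1, --b--▸ n2
  n1 = 0\{a} | ∅
  n2 = rec X. a.0\{a} + (0\{a,b} + 0\{a,b}) + b.X | --a--▸ n1, --b--▸ n2
Partition-refinement fixed point:
  B0 = {m0, n0, n2}
  B1 = {m1, n1}
m0 ∈ B0, n0 ∈ B0 → same block

YES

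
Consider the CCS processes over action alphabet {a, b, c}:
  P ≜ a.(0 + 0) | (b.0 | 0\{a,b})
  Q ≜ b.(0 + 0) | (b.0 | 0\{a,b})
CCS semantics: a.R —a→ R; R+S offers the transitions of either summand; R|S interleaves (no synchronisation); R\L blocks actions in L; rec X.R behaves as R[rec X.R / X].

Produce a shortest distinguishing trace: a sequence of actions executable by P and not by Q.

a

Reachable graph of P (4 states):
  s0 = a.(0 + 0) | (b.0 | 0\{a,b}) → =a=> s1, =b=> s2
  s1 = (0 + 0) | (b.0 | 0\{a,b}) → =b=> s3
  s2 = a.(0 + 0) | (0 | 0\{a,b}) → =a=> s3
  s3 = (0 + 0) | (0 | 0\{a,b}) → (no moves)
Reachable graph of Q (4 states):
  t0 = b.(0 + 0) | (b.0 | 0\{a,b}) → =b=> t1, =b=> t2
  t1 = (0 + 0) | (b.0 | 0\{a,b}) → =b=> t3
  t2 = b.(0 + 0) | (0 | 0\{a,b}) → =b=> t3
  t3 = (0 + 0) | (0 | 0\{a,b}) → (no moves)
Trace ⟨a⟩ through P, begin at {s0}:
  after a @ step 1: {s1}
  — P admits the full trace.
Trace ⟨a⟩ through Q, begin at {t0}:
  after a @ step 1: no successor for Q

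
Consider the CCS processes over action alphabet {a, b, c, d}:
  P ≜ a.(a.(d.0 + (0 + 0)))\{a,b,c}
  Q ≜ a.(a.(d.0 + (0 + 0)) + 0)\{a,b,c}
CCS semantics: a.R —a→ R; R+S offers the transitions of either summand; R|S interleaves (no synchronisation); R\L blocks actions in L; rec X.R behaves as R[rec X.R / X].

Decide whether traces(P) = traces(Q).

traces(P) = traces(Q)

Reachable graph of P (2 states):
  p0 = a.(a.(d.0 + (0 + 0)))\{a,b,c} → ··a··> p1
  p1 = (a.(d.0 + (0 + 0)))\{a,b,c} → stopped
Reachable graph of Q (2 states):
  q0 = a.(a.(d.0 + (0 + 0)) + 0)\{a,b,c} → ··a··> q1
  q1 = (a.(d.0 + (0 + 0)) + 0)\{a,b,c} → stopped
Coarsest stable partition (strong bisimilarity classes):
  B0 = {p0, q0}
  B1 = {p1, q1}
p0 ∈ B0, q0 ∈ B0 → same block
Bisimilar ⇒ trace-equivalent.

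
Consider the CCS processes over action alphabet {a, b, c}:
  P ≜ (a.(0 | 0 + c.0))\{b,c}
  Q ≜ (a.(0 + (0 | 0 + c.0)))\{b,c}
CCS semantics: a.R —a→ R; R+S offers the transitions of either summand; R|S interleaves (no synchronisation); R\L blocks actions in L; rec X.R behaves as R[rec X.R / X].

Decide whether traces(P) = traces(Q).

traces(P) = traces(Q)

Reachable graph of P (2 states):
  u0 = (a.(0 | 0 + c.0))\{b,c} :: --a--▸ u1
  u1 = (0 | 0 + c.0)\{b,c} :: deadlocked
Reachable graph of Q (2 states):
  v0 = (a.(0 + (0 | 0 + c.0)))\{b,c} :: --a--▸ v1
  v1 = (0 + (0 | 0 + c.0))\{b,c} :: deadlocked
Partition-refinement fixed point:
  B0 = {u0, v0}
  B1 = {u1, v1}
u0 ∈ B0, v0 ∈ B0 → same block
Bisimilar ⇒ trace-equivalent.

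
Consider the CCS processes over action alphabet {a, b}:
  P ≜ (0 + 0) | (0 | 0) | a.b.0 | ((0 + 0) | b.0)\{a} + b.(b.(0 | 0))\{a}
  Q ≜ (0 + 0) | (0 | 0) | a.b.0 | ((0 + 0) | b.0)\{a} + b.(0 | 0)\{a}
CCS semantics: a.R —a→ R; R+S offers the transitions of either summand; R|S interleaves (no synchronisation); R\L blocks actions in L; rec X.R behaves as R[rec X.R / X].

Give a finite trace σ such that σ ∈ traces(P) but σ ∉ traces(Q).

bb

LTS(P): 8 reachable states
  p0 = (0 + 0) | (0 | 0) | a.b.0 | ((0 + 0) | b.0)\{a} + b.(b.(0 | 0))\{a} → --a--▸ p1, --b--▸ p2, --b--▸ p3
  p1 = (0 + 0) | (0 | 0) | b.0 | ((0 + 0) | b.0)\{a} → --b--▸ p4, --b--▸ p5
  p2 = (0 + 0) | (0 | 0) | a.b.0 | ((0 + 0) | 0)\{a} → --a--▸ p5
  p3 = (b.(0 | 0))\{a} → --b--▸ p6
  p4 = (0 + 0) | (0 | 0) | 0 | ((0 + 0) | b.0)\{a} → --b--▸ p7
  p5 = (0 + 0) | (0 | 0) | b.0 | ((0 + 0) | 0)\{a} → --b--▸ p7
  p6 = (0 | 0)\{a} → ·
  p7 = (0 + 0) | (0 | 0) | 0 | ((0 + 0) | 0)\{a} → ·
LTS(Q): 7 reachable states
  q0 = (0 + 0) | (0 | 0) | a.b.0 | ((0 + 0) | b.0)\{a} + b.(0 | 0)\{a} → --a--▸ q1, --b--▸ q2, --b--▸ q3
  q1 = (0 + 0) | (0 | 0) | b.0 | ((0 + 0) | b.0)\{a} → --b--▸ q4, --b--▸ q5
  q2 = (0 + 0) | (0 | 0) | a.b.0 | ((0 + 0) | 0)\{a} → --a--▸ q5
  q3 = (0 | 0)\{a} → ·
  q4 = (0 + 0) | (0 | 0) | 0 | ((0 + 0) | b.0)\{a} → --b--▸ q6
  q5 = (0 + 0) | (0 | 0) | b.0 | ((0 + 0) | 0)\{a} → --b--▸ q6
  q6 = (0 + 0) | (0 | 0) | 0 | ((0 + 0) | 0)\{a} → ·
Executing bb from P (initial set {p0}):
  step 1 (b): {p2, p3}
  step 2 (b): {p6}
  — P admits the full trace.
Executing bb from Q (initial set {q0}):
  step 1 (b): {q2, q3}
  step 2 (b): no successor for Q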